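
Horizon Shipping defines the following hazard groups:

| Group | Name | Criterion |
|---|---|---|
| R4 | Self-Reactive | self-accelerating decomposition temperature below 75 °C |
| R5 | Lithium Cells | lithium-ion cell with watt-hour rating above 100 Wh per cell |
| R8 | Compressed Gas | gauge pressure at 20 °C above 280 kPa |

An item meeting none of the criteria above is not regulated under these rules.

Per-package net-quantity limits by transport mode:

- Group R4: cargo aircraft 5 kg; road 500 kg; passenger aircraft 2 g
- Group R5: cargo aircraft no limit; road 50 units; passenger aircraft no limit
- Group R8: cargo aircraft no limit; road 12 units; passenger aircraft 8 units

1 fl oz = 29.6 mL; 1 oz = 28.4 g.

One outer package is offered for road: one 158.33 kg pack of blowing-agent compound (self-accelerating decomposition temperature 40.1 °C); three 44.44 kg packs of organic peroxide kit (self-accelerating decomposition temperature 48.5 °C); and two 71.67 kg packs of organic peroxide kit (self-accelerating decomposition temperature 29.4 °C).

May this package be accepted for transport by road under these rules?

The blowing-agent compound has self-accelerating decomposition temperature 40.1 °C, which is < 75 °C, so it is Group R4 (Self-Reactive).
Self-accelerating decomposition temperature 48.5 °C meets the Group R4 criterion (Self-Reactive), so the organic peroxide kit is Group R4.
With self-accelerating decomposition temperature 29.4 °C (< 75 °C), the organic peroxide kit falls in Group R4.
Total Group R4: 158.33 kg + (three 44.44 kg packs = 133.32 kg) + (two 71.67 kg packs = 143.34 kg) = 434.99 kg.
That is within the Group R4 road limit of 500 kg.

Yes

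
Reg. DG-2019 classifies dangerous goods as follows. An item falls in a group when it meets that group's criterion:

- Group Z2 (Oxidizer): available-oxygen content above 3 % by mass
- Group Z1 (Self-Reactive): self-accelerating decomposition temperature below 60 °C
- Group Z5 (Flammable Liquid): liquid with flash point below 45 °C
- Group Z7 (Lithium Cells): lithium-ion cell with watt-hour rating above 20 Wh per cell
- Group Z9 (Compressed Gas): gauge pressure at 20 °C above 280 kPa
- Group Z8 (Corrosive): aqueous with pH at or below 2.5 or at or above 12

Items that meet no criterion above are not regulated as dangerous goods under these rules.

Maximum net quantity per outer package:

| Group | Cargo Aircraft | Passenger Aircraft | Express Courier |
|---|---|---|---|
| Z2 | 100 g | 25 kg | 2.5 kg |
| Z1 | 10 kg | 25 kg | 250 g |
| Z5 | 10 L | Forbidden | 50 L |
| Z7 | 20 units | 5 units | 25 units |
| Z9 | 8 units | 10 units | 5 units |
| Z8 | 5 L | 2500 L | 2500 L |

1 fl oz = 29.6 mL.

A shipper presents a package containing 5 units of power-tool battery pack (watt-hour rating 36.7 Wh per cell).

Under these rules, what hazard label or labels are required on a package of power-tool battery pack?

Power-tool battery pack: watt-hour rating 36.7 Wh per cell > 20 Wh per cell → Group Z7 (Lithium Cells).
Only the Group Z7 label is required.

Group Z7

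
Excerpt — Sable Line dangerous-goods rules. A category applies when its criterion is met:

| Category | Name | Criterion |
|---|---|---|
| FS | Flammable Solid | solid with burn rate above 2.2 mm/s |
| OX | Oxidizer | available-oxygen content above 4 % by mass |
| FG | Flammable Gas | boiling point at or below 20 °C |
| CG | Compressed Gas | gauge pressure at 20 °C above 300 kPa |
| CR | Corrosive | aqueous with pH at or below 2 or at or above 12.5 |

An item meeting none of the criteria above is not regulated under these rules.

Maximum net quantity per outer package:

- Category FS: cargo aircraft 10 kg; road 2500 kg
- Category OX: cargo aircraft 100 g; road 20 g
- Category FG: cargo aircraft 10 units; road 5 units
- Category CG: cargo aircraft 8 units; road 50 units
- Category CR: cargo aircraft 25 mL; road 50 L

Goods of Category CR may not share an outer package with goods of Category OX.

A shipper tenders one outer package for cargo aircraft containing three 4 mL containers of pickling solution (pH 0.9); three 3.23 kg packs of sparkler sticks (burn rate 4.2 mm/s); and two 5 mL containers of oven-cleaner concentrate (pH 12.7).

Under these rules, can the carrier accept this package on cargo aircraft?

The pickling solution has pH 0.9, which is ≤ 2, so it is Category CR (Corrosive).
With burn rate 4.2 mm/s (> 2.2 mm/s), the sparkler sticks fall in Category FS.
pH 12.7 meets the Category CR criterion (Corrosive), so the oven-cleaner concentrate is Category CR.
Total Category CR: (three 4 mL containers = 12 mL) + (two 5 mL containers = 10 mL) = 22 mL.
22 mL ≤ 25 mL (cargo aircraft limit, Category CR) — within limit.
Category FS quantity: three 3.23 kg packs = 9.69 kg.
9.69 kg is within the cargo aircraft limit of 10 kg for Category FS.
The segregation rule (Category CR with Category OX) does not apply to Category CR with Category FS.
Every hazard category is within its cargo aircraft limit and no segregation rule is violated.

Yes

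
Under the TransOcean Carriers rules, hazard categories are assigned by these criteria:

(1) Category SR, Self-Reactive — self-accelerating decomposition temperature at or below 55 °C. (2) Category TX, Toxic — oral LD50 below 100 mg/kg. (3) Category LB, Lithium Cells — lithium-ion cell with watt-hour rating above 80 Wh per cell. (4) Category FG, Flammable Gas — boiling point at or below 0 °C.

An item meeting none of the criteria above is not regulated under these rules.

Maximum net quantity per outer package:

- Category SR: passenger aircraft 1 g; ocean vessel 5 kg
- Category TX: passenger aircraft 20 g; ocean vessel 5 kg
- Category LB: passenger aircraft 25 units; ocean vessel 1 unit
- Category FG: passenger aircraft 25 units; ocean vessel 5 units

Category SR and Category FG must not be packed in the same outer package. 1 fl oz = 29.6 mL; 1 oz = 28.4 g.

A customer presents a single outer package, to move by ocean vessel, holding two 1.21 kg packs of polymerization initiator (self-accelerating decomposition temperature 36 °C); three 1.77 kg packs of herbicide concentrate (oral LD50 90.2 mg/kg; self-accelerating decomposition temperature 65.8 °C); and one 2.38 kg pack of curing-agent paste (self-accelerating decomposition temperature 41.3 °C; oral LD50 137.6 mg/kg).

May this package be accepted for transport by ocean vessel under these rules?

No

With self-accelerating decomposition temperature 36 °C (≤ 55 °C), the polymerization initiator falls in Category SR.
Oral LD50 90.2 mg/kg meets the Category TX criterion (Toxic), so the herbicide concentrate is Category TX.
Curing-agent paste: self-accelerating decomposition temperature 41.3 °C ≤ 55 °C → Category SR (Self-Reactive).
Category TX quantity: three 1.77 kg packs = 5.31 kg.
That exceeds the Category TX ocean vessel limit of 5 kg.
Category SR net quantity: (two 1.21 kg packs = 2.42 kg) + 2.38 kg = 4.8 kg.
4.8 kg ≤ 5 kg (ocean vessel limit, Category SR) — within limit.
The segregation rule (Category SR with Category FG) does not apply to Category TX with Category SR.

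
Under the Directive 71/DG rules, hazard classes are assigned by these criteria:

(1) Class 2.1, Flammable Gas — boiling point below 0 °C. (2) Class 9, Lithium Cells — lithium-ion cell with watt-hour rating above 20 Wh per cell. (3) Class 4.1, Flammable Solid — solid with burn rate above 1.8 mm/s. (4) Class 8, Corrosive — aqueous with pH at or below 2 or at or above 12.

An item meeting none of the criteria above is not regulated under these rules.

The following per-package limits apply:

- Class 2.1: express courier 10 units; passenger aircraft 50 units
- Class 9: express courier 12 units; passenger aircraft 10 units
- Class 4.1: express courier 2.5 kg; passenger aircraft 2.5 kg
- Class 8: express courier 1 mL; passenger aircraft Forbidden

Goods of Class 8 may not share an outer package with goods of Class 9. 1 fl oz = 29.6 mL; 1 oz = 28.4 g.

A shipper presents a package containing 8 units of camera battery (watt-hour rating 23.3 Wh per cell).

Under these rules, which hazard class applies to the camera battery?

Camera battery: watt-hour rating 23.3 Wh per cell > 20 Wh per cell → Class 9 (Lithium Cells).

Class 9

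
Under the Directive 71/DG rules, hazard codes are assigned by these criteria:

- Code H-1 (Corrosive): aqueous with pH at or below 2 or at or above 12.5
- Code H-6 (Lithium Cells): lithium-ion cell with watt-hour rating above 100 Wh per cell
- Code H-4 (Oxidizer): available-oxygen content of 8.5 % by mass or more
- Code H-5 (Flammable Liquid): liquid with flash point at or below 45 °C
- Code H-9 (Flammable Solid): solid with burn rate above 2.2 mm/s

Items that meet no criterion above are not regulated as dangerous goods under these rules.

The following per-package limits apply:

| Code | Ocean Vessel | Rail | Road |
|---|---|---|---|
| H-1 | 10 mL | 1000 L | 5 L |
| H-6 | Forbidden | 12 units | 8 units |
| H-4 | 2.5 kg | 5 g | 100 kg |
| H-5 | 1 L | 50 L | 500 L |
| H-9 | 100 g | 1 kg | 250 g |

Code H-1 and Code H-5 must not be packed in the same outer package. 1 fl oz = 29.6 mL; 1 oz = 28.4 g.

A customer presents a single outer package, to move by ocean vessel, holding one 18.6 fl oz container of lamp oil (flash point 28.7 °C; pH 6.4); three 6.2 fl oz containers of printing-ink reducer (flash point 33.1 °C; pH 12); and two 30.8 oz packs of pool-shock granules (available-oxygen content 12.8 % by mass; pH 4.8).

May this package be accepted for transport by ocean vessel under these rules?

No

With flash point 28.7 °C (≤ 45 °C), the lamp oil falls in Code H-5.
With flash point 33.1 °C (≤ 45 °C), the printing-ink reducer falls in Code H-5.
The pool-shock granules have available-oxygen content 12.8 % by mass, which is ≥ 8.5 % by mass, so they are Code H-4 (Oxidizer).
Code H-5 net quantity: (one 18.6 fl oz container = 550.56 mL) + (three 6.2 fl oz containers = 550.56 mL) = 1101.12 mL.
1101.12 mL > 1 L (ocean vessel limit, Code H-5) — over the limit.
Code H-4 quantity: two 30.8 oz packs = 1749.44 g.
1749.44 g is within the ocean vessel limit of 2.5 kg for Code H-4.
The segregation rule (Code H-1 with Code H-5) does not apply to Code H-5 with Code H-4.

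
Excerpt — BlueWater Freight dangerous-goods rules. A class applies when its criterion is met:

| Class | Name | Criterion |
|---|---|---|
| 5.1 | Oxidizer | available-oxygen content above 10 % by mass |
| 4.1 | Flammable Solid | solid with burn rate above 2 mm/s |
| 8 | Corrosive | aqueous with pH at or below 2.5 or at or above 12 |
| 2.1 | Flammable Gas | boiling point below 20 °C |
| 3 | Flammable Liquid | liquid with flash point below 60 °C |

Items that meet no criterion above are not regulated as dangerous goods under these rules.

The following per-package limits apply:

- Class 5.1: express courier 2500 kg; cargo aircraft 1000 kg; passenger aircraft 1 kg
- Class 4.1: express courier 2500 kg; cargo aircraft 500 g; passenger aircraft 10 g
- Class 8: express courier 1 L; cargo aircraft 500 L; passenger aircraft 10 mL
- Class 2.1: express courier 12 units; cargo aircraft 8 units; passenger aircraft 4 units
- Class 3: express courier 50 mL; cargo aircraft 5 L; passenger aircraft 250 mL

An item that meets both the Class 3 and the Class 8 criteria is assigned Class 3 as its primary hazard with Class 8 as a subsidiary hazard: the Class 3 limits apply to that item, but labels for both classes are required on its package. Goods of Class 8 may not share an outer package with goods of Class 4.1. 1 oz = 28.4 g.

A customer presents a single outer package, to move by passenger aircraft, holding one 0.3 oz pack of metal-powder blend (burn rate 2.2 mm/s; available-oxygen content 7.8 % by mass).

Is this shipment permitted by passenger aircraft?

Burn rate 2.2 mm/s meets the Class 4.1 criterion (Flammable Solid), so the metal-powder blend is Class 4.1.
Class 4.1 quantity: one 0.3 oz pack = 8.52 g.
8.52 g ≤ 10 g (passenger aircraft limit, Class 4.1) — within limit.

Yes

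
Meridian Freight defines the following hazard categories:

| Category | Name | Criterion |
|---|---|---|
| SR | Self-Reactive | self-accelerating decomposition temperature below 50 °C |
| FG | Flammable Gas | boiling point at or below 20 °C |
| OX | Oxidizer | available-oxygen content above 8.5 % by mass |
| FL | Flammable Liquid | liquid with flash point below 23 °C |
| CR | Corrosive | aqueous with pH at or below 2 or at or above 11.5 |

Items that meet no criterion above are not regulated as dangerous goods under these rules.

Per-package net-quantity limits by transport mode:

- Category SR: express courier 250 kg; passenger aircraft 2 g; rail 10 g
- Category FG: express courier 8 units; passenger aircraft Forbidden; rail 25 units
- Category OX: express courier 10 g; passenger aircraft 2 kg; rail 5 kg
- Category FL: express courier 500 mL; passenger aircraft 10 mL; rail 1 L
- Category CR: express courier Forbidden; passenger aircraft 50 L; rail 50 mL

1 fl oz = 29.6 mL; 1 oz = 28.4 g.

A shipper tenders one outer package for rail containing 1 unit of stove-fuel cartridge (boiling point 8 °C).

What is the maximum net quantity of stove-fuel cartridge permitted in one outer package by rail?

25 units

Stove-fuel cartridge: boiling point 8 °C ≤ 20 °C → Category FG (Flammable Gas).
The rail limit for Category FG is 25 units.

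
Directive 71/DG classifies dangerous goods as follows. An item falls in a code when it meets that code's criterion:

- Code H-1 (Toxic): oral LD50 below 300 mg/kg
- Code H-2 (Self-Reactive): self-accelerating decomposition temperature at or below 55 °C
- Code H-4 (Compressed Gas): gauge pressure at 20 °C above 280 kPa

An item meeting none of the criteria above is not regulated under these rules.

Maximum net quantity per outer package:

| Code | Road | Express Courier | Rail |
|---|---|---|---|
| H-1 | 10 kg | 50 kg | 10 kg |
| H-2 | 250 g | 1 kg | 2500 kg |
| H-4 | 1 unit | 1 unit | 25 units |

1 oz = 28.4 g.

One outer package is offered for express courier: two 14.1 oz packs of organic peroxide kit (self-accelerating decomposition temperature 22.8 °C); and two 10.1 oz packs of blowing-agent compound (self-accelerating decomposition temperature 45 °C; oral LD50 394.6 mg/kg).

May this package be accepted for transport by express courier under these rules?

Self-accelerating decomposition temperature 22.8 °C meets the Code H-2 criterion (Self-Reactive), so the organic peroxide kit is Code H-2.
Self-accelerating decomposition temperature 45 °C meets the Code H-2 criterion (Self-Reactive), so the blowing-agent compound is Code H-2.
Code H-2 net quantity: (two 14.1 oz packs = 800.88 g) + (two 10.1 oz packs = 573.68 g) = 1374.56 g.
That exceeds the Code H-2 express courier limit of 1 kg.

No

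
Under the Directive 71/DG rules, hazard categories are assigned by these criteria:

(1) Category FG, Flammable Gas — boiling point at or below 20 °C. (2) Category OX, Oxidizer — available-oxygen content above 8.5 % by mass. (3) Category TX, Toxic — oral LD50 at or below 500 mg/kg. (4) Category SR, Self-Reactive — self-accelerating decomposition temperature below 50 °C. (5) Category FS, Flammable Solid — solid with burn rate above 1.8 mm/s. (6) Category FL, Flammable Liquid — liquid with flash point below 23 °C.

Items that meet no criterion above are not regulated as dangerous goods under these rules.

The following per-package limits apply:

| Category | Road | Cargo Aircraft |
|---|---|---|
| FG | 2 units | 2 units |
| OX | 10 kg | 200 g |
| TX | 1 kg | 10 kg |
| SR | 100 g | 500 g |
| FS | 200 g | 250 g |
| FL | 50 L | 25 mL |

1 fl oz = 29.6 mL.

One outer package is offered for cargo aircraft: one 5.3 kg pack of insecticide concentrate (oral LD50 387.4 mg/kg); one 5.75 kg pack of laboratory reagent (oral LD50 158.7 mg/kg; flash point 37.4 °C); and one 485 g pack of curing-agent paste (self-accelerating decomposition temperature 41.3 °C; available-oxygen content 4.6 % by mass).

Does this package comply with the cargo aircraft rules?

No

The insecticide concentrate has oral LD50 387.4 mg/kg, which is ≤ 500 mg/kg, so it is Category TX (Toxic).
Laboratory reagent: oral LD50 158.7 mg/kg ≤ 500 mg/kg → Category TX (Toxic).
Self-accelerating decomposition temperature 41.3 °C meets the Category SR criterion (Self-Reactive), so the curing-agent paste is Category SR.
Category TX net quantity: 5.3 kg + 5.75 kg = 11.05 kg.
11.05 kg exceeds the cargo aircraft limit of 10 kg for Category TX.
Category SR quantity: 485 g.
485 g is within the cargo aircraft limit of 500 g for Category SR.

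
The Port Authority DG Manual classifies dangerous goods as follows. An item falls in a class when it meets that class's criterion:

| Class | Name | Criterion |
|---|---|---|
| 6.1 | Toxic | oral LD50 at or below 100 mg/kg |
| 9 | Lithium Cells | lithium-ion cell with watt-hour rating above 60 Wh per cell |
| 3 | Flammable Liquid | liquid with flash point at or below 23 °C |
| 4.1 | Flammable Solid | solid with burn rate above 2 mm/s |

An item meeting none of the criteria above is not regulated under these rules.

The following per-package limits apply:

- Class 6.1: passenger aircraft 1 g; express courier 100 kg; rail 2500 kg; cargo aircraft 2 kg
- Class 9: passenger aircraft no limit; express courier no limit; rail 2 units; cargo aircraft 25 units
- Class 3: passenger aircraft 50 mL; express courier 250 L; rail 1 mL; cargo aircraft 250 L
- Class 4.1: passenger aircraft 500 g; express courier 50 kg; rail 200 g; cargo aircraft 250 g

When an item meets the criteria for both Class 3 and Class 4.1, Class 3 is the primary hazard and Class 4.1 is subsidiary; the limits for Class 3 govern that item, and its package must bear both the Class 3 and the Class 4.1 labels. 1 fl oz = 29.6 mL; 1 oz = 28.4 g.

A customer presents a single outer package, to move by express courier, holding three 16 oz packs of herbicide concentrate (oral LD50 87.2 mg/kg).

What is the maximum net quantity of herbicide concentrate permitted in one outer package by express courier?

Oral LD50 87.2 mg/kg meets the Class 6.1 criterion (Toxic), so the herbicide concentrate is Class 6.1.
The express courier limit for Class 6.1 is 100 kg.

100 kg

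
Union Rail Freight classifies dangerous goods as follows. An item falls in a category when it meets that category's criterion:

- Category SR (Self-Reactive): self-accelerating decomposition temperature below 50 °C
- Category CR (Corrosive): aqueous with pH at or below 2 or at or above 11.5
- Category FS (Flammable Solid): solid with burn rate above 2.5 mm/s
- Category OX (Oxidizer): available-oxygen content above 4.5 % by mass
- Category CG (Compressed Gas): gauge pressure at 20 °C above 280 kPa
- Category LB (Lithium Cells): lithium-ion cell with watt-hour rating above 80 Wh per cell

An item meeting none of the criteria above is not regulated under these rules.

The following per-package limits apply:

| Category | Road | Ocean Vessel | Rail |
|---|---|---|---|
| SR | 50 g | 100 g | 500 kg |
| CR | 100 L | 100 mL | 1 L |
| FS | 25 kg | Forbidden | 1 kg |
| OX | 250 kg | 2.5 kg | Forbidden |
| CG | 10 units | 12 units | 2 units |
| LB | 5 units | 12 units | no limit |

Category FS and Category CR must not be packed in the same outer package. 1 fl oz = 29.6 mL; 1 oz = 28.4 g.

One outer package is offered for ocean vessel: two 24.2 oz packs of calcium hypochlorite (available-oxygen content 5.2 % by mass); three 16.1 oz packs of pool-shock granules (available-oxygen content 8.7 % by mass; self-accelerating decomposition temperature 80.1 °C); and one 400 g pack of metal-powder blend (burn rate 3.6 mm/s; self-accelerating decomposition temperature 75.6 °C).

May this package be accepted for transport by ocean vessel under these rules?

No

Calcium hypochlorite: available-oxygen content 5.2 % by mass > 4.5 % by mass → Category OX (Oxidizer).
Pool-shock granules: available-oxygen content 8.7 % by mass > 4.5 % by mass → Category OX (Oxidizer).
Metal-powder blend: burn rate 3.6 mm/s > 2.5 mm/s → Category FS (Flammable Solid).
Total Category OX: (two 24.2 oz packs = 1374.56 g) + (three 16.1 oz packs = 1371.72 g) = 2746.28 g.
2746.28 g exceeds the ocean vessel limit of 2.5 kg for Category OX.
Category FS quantity: 400 g.
By ocean vessel, Category FS is Forbidden regardless of quantity.
The segregation rule (Category FS with Category CR) does not apply to Category OX with Category FS.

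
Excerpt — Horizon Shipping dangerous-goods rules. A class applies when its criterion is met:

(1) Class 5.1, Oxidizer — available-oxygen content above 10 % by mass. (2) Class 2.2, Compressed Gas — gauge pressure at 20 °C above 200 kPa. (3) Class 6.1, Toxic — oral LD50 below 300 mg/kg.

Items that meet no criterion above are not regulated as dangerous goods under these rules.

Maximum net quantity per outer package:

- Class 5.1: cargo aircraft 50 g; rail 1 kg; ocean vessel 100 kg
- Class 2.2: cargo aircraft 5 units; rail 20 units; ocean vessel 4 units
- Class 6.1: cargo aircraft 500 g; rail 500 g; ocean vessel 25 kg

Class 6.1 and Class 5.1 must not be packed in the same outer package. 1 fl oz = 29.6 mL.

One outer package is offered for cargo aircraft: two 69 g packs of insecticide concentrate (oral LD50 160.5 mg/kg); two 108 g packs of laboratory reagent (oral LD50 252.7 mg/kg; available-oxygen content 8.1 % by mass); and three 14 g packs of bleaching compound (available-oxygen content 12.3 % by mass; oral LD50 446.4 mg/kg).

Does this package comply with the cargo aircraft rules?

The insecticide concentrate has oral LD50 160.5 mg/kg, which is < 300 mg/kg, so it is Class 6.1 (Toxic).
With oral LD50 252.7 mg/kg (< 300 mg/kg), the laboratory reagent falls in Class 6.1.
Available-oxygen content 12.3 % by mass meets the Class 5.1 criterion (Oxidizer), so the bleaching compound is Class 5.1.
Class 6.1 net quantity: (two 69 g packs = 138 g) + (two 108 g packs = 216 g) = 354 g.
That is within the Class 6.1 cargo aircraft limit of 500 g.
Class 5.1 quantity: three 14 g packs = 42 g.
42 g is within the cargo aircraft limit of 50 g for Class 5.1.
Class 6.1 and Class 5.1 may not share an outer package.

No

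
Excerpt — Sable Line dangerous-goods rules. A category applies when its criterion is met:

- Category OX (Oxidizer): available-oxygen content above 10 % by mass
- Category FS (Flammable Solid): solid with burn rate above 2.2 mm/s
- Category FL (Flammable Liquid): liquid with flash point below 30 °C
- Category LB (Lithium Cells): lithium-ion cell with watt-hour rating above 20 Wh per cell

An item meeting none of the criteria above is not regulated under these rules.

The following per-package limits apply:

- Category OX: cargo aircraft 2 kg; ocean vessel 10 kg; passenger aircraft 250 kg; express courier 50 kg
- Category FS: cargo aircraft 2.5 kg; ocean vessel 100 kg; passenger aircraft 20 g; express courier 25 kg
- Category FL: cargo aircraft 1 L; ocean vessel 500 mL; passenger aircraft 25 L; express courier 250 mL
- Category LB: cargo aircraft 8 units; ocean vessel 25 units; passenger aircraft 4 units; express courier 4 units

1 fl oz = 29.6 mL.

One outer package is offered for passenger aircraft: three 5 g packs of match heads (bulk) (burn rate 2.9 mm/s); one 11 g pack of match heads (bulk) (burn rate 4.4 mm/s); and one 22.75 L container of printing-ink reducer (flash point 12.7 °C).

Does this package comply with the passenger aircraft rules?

No

With burn rate 2.9 mm/s (> 2.2 mm/s), the match heads (bulk) fall in Category FS.
Match heads (bulk): burn rate 4.4 mm/s > 2.2 mm/s → Category FS (Flammable Solid).
Flash point 12.7 °C meets the Category FL criterion (Flammable Liquid), so the printing-ink reducer is Category FL.
Category FS net quantity: (three 5 g packs = 15 g) + 11 g = 26 g.
26 g exceeds the passenger aircraft limit of 20 g for Category FS.
Category FL quantity: 22.75 L.
22.75 L ≤ 25 L (passenger aircraft limit, Category FL) — within limit.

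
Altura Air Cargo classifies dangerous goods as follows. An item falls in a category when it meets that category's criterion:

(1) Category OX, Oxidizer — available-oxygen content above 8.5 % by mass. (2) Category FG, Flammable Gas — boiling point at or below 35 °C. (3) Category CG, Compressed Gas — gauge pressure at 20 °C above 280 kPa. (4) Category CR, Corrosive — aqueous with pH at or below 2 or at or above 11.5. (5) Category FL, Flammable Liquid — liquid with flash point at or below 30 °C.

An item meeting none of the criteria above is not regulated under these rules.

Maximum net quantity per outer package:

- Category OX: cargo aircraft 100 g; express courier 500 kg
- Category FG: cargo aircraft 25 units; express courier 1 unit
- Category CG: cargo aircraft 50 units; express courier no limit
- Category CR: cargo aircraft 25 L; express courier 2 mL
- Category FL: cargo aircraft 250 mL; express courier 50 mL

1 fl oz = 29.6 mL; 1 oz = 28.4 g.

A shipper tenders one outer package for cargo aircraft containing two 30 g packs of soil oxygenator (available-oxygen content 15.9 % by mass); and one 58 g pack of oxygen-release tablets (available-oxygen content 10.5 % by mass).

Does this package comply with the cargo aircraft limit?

With available-oxygen content 15.9 % by mass (> 8.5 % by mass), the soil oxygenator falls in Category OX.
The oxygen-release tablets have available-oxygen content 10.5 % by mass, which is > 8.5 % by mass, so they are Category OX (Oxidizer).
Total Category OX: (two 30 g packs = 60 g) + 58 g = 118 g.
118 g > 100 g (cargo aircraft limit, Category OX) — over the limit.

No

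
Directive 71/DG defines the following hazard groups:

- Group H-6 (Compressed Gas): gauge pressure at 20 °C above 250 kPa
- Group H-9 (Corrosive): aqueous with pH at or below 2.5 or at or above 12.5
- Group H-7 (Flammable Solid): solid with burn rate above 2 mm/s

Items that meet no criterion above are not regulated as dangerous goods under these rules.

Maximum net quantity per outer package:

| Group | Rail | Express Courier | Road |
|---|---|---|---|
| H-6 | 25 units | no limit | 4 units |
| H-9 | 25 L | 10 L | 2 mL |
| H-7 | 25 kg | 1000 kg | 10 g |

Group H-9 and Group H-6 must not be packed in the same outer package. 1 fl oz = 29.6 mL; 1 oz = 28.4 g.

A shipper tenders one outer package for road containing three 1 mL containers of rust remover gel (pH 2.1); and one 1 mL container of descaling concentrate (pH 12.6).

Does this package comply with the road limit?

No

The rust remover gel has pH 2.1, which is ≤ 2.5, so it is Group H-9 (Corrosive).
Descaling concentrate: pH 12.6 ≥ 12.5 → Group H-9 (Corrosive).
Group H-9 net quantity: (three 1 mL containers = 3 mL) + 1 mL = 4 mL.
4 mL exceeds the road limit of 2 mL for Group H-9.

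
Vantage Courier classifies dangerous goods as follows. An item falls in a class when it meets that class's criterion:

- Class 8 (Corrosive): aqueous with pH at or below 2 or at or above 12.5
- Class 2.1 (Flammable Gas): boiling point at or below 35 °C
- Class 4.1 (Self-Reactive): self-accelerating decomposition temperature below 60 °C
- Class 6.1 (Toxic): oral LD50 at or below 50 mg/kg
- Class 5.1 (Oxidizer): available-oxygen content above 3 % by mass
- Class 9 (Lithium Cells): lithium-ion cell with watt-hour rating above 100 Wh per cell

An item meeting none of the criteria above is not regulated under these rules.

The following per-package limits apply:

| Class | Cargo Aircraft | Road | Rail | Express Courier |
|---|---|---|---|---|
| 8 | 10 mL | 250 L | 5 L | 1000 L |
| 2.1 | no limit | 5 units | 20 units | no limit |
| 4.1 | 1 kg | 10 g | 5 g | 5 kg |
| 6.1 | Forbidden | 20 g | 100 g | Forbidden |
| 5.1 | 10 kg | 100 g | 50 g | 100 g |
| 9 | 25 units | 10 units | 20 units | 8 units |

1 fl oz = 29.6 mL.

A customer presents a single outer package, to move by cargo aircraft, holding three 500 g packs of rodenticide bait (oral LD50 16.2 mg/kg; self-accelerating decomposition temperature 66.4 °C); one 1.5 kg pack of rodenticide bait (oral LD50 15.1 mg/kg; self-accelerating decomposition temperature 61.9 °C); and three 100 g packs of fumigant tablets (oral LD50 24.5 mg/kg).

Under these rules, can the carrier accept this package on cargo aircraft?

No

With oral LD50 16.2 mg/kg (≤ 50 mg/kg), the rodenticide bait falls in Class 6.1.
With oral LD50 15.1 mg/kg (≤ 50 mg/kg), the rodenticide bait falls in Class 6.1.
With oral LD50 24.5 mg/kg (≤ 50 mg/kg), the fumigant tablets fall in Class 6.1.
Total Class 6.1: (three 500 g packs = 1.5 kg) + 1.5 kg + (three 100 g packs = 300 g) = 3.3 kg.
Class 6.1 is Forbidden by cargo aircraft.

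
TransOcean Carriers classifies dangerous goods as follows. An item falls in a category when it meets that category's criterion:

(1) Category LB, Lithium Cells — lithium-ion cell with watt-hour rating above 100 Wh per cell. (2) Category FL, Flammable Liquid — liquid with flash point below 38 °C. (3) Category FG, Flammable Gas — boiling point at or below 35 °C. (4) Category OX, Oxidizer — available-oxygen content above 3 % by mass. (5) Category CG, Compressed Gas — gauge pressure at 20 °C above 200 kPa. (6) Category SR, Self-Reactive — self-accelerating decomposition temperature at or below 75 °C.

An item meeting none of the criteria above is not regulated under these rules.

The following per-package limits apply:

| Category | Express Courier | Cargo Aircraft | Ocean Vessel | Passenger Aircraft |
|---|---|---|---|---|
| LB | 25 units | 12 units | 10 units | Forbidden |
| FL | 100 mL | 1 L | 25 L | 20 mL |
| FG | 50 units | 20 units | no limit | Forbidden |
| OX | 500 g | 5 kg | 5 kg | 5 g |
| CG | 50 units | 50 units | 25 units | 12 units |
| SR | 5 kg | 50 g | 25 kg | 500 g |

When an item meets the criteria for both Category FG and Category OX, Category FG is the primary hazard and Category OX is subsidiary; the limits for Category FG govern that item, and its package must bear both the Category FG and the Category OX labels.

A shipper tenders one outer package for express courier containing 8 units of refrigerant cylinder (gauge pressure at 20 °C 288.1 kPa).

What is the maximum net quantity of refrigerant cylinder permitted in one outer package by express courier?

50 units

Gauge pressure at 20 °C 288.1 kPa meets the Category CG criterion (Compressed Gas), so the refrigerant cylinder is Category CG.
The express courier limit for Category CG is 50 units.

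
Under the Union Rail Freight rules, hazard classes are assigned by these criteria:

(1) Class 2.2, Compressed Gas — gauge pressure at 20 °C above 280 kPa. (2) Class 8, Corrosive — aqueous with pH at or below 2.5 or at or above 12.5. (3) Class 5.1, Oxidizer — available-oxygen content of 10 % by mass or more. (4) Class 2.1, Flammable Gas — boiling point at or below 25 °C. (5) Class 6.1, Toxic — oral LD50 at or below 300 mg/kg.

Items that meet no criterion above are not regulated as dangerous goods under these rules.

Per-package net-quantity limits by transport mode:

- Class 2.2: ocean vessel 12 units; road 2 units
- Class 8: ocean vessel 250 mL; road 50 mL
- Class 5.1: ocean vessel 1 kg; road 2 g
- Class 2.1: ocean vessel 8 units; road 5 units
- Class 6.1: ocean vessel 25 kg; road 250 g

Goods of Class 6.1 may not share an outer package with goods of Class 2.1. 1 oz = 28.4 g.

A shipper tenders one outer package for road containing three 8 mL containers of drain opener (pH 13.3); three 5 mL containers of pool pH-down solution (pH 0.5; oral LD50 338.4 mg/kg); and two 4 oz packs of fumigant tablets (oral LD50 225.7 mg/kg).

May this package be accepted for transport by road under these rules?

Yes

The drain opener has pH 13.3, which is ≥ 12.5, so it is Class 8 (Corrosive).
Pool pH-down solution: pH 0.5 ≤ 2.5 → Class 8 (Corrosive).
Fumigant tablets: oral LD50 225.7 mg/kg ≤ 300 mg/kg → Class 6.1 (Toxic).
Total Class 8: (three 8 mL containers = 24 mL) + (three 5 mL containers = 15 mL) = 39 mL.
39 mL ≤ 50 mL (road limit, Class 8) — within limit.
Class 6.1 quantity: two 4 oz packs = 227.2 g.
227.2 g is within the road limit of 250 g for Class 6.1.
The segregation rule (Class 6.1 with Class 2.1) does not apply to Class 8 with Class 6.1.
Every hazard class is within its road limit and no segregation rule is violated.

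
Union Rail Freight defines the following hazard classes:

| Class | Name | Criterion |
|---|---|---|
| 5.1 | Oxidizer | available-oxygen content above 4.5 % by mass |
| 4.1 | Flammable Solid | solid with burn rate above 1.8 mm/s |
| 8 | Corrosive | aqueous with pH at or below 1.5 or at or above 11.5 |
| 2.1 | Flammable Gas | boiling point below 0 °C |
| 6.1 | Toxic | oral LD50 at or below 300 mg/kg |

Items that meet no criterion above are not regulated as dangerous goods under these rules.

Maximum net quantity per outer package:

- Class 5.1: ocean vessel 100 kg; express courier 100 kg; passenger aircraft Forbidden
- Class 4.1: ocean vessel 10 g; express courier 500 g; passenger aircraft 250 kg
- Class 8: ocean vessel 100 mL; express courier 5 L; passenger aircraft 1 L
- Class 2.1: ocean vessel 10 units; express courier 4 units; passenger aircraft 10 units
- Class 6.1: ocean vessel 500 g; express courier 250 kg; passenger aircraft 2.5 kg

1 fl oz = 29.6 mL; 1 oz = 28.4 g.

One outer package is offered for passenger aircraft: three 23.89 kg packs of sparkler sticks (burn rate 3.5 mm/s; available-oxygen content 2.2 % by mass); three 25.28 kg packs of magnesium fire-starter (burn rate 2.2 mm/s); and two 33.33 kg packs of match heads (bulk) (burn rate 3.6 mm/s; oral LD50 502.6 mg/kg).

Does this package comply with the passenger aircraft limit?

Yes

The sparkler sticks have burn rate 3.5 mm/s, which is > 1.8 mm/s, so they are Class 4.1 (Flammable Solid).
Magnesium fire-starter: burn rate 2.2 mm/s > 1.8 mm/s → Class 4.1 (Flammable Solid).
Burn rate 3.6 mm/s meets the Class 4.1 criterion (Flammable Solid), so the match heads (bulk) are Class 4.1.
Class 4.1 net quantity: (three 23.89 kg packs = 71.67 kg) + (three 25.28 kg packs = 75.84 kg) + (two 33.33 kg packs = 66.66 kg) = 214.17 kg.
That is within the Class 4.1 passenger aircraft limit of 250 kg.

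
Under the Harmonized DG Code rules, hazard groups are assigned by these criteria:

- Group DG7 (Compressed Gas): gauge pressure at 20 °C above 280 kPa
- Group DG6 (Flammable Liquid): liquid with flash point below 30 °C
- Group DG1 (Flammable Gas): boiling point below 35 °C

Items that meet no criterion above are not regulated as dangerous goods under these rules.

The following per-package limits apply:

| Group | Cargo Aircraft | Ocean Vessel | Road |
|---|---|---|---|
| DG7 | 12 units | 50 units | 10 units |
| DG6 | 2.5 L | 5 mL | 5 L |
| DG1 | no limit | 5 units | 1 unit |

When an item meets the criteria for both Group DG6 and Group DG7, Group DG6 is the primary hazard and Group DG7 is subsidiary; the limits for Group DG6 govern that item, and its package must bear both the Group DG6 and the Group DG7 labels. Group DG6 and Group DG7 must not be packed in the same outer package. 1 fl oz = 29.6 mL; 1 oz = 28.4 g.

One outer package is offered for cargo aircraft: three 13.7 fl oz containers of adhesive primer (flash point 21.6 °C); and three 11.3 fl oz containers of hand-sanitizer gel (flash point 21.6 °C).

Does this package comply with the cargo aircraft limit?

Flash point 21.6 °C meets the Group DG6 criterion (Flammable Liquid), so the adhesive primer is Group DG6.
Hand-sanitizer gel: flash point 21.6 °C < 30 °C → Group DG6 (Flammable Liquid).
Group DG6 net quantity: (three 13.7 fl oz containers = 1216.56 mL) + (three 11.3 fl oz containers = 1003.44 mL) = 2.22 L.
2.22 L ≤ 2.5 L (cargo aircraft limit, Group DG6) — within limit.

Yes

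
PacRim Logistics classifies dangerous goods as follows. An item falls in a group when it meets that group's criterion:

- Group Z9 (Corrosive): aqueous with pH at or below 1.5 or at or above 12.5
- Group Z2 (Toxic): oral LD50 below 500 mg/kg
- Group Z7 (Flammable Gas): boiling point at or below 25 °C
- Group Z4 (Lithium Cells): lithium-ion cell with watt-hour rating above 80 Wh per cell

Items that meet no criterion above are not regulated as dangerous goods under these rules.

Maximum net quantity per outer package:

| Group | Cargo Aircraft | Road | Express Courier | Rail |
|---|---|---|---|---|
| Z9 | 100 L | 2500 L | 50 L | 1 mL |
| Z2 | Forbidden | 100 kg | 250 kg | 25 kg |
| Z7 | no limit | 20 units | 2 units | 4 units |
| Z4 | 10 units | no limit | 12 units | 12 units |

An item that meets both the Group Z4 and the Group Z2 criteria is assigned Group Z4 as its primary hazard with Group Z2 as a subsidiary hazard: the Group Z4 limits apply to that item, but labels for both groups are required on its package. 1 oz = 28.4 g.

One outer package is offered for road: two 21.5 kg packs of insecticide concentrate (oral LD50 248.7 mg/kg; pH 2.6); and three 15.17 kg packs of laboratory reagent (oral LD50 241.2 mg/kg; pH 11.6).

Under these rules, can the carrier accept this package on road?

Yes

Oral LD50 248.7 mg/kg meets the Group Z2 criterion (Toxic), so the insecticide concentrate is Group Z2.
Oral LD50 241.2 mg/kg meets the Group Z2 criterion (Toxic), so the laboratory reagent is Group Z2.
Total Group Z2: (two 21.5 kg packs = 43 kg) + (three 15.17 kg packs = 45.51 kg) = 88.51 kg.
88.51 kg ≤ 100 kg (road limit, Group Z2) — within limit.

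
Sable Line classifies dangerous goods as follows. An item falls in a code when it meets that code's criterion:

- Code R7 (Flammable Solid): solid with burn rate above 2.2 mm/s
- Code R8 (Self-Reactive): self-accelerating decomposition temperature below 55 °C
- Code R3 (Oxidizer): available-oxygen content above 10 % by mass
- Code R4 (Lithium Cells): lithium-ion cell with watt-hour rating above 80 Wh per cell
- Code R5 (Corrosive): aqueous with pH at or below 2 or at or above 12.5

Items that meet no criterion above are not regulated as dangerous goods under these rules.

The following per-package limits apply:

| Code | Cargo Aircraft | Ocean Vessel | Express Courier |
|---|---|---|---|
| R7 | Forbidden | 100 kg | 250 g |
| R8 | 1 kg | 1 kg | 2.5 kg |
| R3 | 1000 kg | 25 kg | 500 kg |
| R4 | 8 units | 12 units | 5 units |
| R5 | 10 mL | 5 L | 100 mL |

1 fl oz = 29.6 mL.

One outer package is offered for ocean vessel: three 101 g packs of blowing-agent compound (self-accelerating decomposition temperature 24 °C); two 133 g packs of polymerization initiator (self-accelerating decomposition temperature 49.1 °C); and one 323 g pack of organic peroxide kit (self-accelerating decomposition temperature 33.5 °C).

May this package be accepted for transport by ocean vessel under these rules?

With self-accelerating decomposition temperature 24 °C (< 55 °C), the blowing-agent compound falls in Code R8.
Self-accelerating decomposition temperature 49.1 °C meets the Code R8 criterion (Self-Reactive), so the polymerization initiator is Code R8.
Self-accelerating decomposition temperature 33.5 °C meets the Code R8 criterion (Self-Reactive), so the organic peroxide kit is Code R8.
Code R8 net quantity: (three 101 g packs = 303 g) + (two 133 g packs = 266 g) + 323 g = 892 g.
892 g ≤ 1 kg (ocean vessel limit, Code R8) — within limit.

Yes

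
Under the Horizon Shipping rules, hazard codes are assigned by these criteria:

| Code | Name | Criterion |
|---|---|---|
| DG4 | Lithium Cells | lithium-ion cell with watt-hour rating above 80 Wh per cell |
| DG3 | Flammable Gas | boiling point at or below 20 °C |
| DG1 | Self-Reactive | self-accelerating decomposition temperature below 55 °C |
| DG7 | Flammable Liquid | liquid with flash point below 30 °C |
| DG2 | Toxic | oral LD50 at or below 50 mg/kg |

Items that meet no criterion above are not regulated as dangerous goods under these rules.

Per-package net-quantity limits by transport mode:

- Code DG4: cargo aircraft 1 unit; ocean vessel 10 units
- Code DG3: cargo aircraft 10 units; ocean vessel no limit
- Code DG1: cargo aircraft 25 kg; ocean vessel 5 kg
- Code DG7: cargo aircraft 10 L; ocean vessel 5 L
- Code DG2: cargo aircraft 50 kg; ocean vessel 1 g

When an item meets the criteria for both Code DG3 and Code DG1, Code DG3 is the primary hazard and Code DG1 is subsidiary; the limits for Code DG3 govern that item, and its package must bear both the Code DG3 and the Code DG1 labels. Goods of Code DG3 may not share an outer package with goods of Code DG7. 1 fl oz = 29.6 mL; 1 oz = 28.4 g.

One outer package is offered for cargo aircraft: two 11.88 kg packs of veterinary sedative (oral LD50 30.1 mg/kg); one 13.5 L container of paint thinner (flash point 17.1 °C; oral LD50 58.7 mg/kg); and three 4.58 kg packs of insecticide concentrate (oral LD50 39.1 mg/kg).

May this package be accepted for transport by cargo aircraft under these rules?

No

Veterinary sedative: oral LD50 30.1 mg/kg ≤ 50 mg/kg → Code DG2 (Toxic).
Flash point 17.1 °C meets the Code DG7 criterion (Flammable Liquid), so the paint thinner is Code DG7.
Insecticide concentrate: oral LD50 39.1 mg/kg ≤ 50 mg/kg → Code DG2 (Toxic).
Total Code DG2: (two 11.88 kg packs = 23.76 kg) + (three 4.58 kg packs = 13.74 kg) = 37.5 kg.
37.5 kg is within the cargo aircraft limit of 50 kg for Code DG2.
Code DG7 quantity: 13.5 L.
13.5 L exceeds the cargo aircraft limit of 10 L for Code DG7.
The segregation rule (Code DG3 with Code DG7) does not apply to Code DG2 with Code DG7.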